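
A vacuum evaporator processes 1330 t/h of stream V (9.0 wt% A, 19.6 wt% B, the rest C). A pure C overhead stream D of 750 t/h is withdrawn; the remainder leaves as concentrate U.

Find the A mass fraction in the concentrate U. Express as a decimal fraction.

A is not removed: 1330×0.090 = 119.7 t/h of A enters U.
Concentrate = 1330 − 750 = 580 t/h.
Mass fraction = 119.7/580 = 0.206.

0.206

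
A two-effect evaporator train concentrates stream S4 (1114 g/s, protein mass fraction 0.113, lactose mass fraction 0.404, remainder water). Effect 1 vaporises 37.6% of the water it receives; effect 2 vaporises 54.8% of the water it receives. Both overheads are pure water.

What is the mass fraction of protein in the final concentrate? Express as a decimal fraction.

0.173

water in feed = 1114×0.483 = 538.06 g/s.
After stage 1: water left = (1−0.376)×538.06 = 335.75; stream total = 911.69 g/s.
After stage 2: water left = (1−0.548)×335.75 = 151.76; final concentrate = 727.7 g/s.
protein fraction = 125.88/727.7 = 0.173.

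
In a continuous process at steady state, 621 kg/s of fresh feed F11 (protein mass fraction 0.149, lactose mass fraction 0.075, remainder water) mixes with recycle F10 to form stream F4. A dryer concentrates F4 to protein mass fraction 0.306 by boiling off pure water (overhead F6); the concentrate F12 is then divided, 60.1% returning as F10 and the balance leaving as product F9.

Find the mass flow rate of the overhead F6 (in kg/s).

318.6 kg/s

Overall protein balance (none leaves overhead): protein in fresh feed = protein in product, i.e. 621×0.149 = (1−0.601)·F12·0.306.
F12 = 92.529/(0.306×0.399) = 757.85 kg/s.
Recycle F10 = 0.601×757.85 = 455.47 kg/s.
Combined feed F4 = 621 + 455.47 = 1076.5 kg/s.
Overhead F6 = F4 − F12 = 1076.5 − 757.85 = 318.62 kg/s.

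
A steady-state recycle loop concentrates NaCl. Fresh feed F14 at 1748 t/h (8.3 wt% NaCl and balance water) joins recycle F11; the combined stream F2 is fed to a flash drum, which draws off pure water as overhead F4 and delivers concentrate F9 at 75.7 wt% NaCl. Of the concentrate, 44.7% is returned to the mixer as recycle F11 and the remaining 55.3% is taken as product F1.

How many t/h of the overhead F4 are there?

1556 t/h

Overall NaCl balance (none leaves overhead): NaCl in fresh feed = NaCl in product, i.e. 1748×0.083 = (1−0.447)·F9·0.757.
F9 = 145.08/(0.757×0.553) = 346.58 t/h.
Recycle F11 = 0.447×346.58 = 154.92 t/h.
Combined feed F2 = 1748 + 154.92 = 1902.9 t/h.
Overhead F4 = F2 − F9 = 1902.9 − 346.58 = 1556.3 t/h.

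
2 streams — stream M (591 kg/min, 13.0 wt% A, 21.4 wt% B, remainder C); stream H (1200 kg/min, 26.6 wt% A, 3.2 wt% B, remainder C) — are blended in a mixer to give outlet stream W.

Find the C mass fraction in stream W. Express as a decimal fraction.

Total flow out = 591 + 1200 = 1791 kg/min.
C in = 591×0.656 + 1200×0.702 = 1230.1 kg/min.
C mass fraction in W = 1230.1/1791 = 0.687.

0.687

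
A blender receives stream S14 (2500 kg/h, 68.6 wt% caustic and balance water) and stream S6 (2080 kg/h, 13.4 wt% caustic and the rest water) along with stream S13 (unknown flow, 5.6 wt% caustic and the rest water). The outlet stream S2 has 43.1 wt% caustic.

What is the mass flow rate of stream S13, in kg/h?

Let S13 be the unknown flow. Total out = 4580 + S13.
caustic balance: 1993.7 + 0.056·S13 = 0.431·(4580 + S13)
(0.056 − 0.431)·S13 = 0.431×4580 − 1993.7 = -19.74
S13 = -19.74 / -0.375 = 52.64 kg/h

52.64 kg/h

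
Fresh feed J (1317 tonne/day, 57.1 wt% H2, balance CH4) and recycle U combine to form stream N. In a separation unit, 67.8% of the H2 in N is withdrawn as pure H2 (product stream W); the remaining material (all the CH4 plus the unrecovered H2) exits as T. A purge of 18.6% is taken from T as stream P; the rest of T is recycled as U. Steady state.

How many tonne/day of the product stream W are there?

H2 in N: m_A = 1317×0.571 + (1−0.186)·(1−0.678)·m_A, so m_A = 752.01/0.7379 = 1019.1 tonne/day.
Product W = 0.678×1019.1 = 690.97 tonne/day.

691 tonne/day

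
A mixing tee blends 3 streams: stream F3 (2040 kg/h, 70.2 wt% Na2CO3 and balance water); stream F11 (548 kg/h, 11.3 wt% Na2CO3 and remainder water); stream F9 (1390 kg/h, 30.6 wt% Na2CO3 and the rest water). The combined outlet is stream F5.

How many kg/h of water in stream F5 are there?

water out = water in = 2040×0.298 + 548×0.887 + 1390×0.694 = 2058.7 kg/h.

2059 kg/h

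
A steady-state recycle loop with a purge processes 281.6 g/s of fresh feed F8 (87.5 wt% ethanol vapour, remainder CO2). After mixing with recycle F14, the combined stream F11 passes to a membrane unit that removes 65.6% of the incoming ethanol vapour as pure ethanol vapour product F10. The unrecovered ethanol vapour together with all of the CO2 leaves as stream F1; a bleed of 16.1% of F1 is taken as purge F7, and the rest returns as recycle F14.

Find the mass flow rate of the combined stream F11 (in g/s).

CO2 enters only via F8 and leaves only via the purge: 281.6×0.125 = 0.161×(CO2 in F1), and the membrane unit passes all CO2, so CO2 in F11 = CO2 in F1 = 218.63 g/s.
ethanol vapour in F11: m_A = 281.6×0.875 + (1−0.161)·(1−0.656)·m_A, so m_A = 246.4/0.7114 = 346.37 g/s.
F11 = 346.37 + 218.63 = 565 g/s.

565 g/s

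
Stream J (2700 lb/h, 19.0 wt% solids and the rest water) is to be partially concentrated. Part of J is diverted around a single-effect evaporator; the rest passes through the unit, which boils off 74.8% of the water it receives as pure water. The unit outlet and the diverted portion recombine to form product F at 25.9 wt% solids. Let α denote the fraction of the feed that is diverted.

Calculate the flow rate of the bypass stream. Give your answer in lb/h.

All 2700×0.190 = 513 lb/h of solids reaches F, so F = 513/0.259 = 1980.7 lb/h and vapour = 719.31 lb/h.
The evaporator receives (1−α)·2700 of feed at 0.810 water and removes 0.748 of that water:
0.748×0.810×(1−α)×2700 = 719.31
(1−α) = 719.31/1635.9 = 0.4397;  α = 0.5603.
Bypass flow = 0.5603×2700 = 1512.8 lb/h.

1513 lb/h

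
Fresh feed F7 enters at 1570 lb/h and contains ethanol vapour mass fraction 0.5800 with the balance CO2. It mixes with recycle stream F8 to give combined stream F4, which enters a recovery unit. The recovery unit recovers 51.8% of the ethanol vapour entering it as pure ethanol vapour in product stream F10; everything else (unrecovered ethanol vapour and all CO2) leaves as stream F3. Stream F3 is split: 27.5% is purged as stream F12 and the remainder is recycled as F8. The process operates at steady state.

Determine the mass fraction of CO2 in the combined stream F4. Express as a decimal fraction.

CO2 enters only via F7 and leaves only via the purge: 1570×0.420 = 0.275×(CO2 in F3), and the recovery unit passes all CO2, so CO2 in F4 = CO2 in F3 = 2397.8 lb/h.
ethanol vapour in F4: m_A = 1570×0.580 + (1−0.275)·(1−0.518)·m_A, so m_A = 910.6/0.6505 = 1399.7 lb/h.
F4 = 1399.7 + 2397.8 = 3797.6 lb/h.
CO2 fraction in F4 = 2397.8/3797.6 = 0.6314.

0.6314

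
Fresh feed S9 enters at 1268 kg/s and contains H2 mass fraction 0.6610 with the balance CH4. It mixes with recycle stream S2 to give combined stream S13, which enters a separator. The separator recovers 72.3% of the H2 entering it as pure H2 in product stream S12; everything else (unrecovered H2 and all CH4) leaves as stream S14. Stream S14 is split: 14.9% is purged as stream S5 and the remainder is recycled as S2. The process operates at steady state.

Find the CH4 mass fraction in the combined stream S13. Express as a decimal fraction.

0.7246

CH4 enters only via S9 and leaves only via the purge: 1268×0.339 = 0.149×(CH4 in S14), and the separator passes all CH4, so CH4 in S13 = CH4 in S14 = 2884.9 kg/s.
H2 in S13: m_A = 1268×0.661 + (1−0.149)·(1−0.723)·m_A, so m_A = 838.15/0.7643 = 1096.7 kg/s.
S13 = 1096.7 + 2884.9 = 3981.6 kg/s.
CH4 fraction in S13 = 2884.9/3981.6 = 0.7246.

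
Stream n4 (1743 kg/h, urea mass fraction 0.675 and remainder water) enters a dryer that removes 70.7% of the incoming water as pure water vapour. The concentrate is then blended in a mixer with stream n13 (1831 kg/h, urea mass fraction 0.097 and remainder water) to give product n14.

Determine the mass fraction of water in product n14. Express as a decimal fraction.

0.573

Vapour removed = 0.707×0.325×1743 = 400.5 kg/h; concentrate = 1342.5 kg/h.
water reaching the mixer = 165.98 (from concentrate) + 1831×0.903 = 1819.4 kg/h.
Product flow = 1342.5 + 1831 = 3173.5 kg/h; water fraction = 0.573.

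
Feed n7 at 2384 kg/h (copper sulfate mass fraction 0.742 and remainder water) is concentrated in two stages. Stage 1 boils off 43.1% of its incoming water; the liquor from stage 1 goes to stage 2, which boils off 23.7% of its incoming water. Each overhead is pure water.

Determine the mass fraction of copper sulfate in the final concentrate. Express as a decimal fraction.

0.869

water in feed = 2384×0.258 = 615.07 kg/h.
After stage 1: water left = (1−0.431)×615.07 = 349.98; stream total = 2118.9 kg/h.
After stage 2: water left = (1−0.237)×349.98 = 267.03; final concentrate = 2036 kg/h.
copper sulfate fraction = 1768.9/2036 = 0.869.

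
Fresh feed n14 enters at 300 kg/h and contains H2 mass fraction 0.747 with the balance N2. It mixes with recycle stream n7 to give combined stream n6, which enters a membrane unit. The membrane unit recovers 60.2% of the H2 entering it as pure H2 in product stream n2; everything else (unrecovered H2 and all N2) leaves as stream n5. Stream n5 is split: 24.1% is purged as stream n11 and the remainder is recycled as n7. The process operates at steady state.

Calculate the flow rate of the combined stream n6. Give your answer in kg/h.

N2 enters only via n14 and leaves only via the purge: 300×0.253 = 0.241×(N2 in n5), and the membrane unit passes all N2, so N2 in n6 = N2 in n5 = 314.94 kg/h.
H2 in n6: m_A = 300×0.747 + (1−0.241)·(1−0.602)·m_A, so m_A = 224.1/0.6979 = 321.1 kg/h.
n6 = 321.1 + 314.94 = 636.04 kg/h.

636 kg/h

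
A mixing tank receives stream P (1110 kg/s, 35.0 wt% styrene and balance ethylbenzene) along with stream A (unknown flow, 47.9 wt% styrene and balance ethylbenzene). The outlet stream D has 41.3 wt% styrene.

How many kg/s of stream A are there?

Let A be the unknown flow. Total out = 1110 + A.
styrene balance: 388.5 + 0.479·A = 0.413·(1110 + A)
(0.479 − 0.413)·A = 0.413×1110 − 388.5 = 69.93
A = 69.93 / 0.066 = 1059.5 kg/s

1060 kg/s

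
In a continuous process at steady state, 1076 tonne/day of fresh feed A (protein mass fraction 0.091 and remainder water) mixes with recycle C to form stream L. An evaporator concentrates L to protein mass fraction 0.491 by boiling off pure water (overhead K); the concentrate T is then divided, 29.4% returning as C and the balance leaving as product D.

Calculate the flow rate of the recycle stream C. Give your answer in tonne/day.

Overall protein balance (none leaves overhead): protein in fresh feed = protein in product, i.e. 1076×0.091 = (1−0.294)·T·0.491.
T = 97.916/(0.491×0.706) = 282.47 tonne/day.
Recycle C = 0.294×282.47 = 83.045 tonne/day.

83.05 tonne/day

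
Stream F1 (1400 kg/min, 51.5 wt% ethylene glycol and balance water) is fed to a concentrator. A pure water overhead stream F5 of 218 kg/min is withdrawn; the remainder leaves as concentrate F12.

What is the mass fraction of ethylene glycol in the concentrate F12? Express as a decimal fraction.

ethylene glycol is not removed: 1400×0.515 = 721 kg/min of ethylene glycol enters F12.
Concentrate = 1400 − 218 = 1182 kg/min.
Mass fraction = 721/1182 = 0.610.

0.610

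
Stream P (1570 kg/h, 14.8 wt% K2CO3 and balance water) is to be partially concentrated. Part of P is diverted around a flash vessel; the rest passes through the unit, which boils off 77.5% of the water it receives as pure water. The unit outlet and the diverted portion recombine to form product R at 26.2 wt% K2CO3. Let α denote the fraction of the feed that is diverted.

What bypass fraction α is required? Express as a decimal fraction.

0.341

All 1570×0.148 = 232.36 kg/h of K2CO3 reaches R, so R = 232.36/0.262 = 886.87 kg/h and vapour = 683.13 kg/h.
The evaporator receives (1−α)·1570 of feed at 0.852 water and removes 0.775 of that water:
0.775×0.852×(1−α)×1570 = 683.13
(1−α) = 683.13/1036.7 = 0.6590;  α = 0.3410.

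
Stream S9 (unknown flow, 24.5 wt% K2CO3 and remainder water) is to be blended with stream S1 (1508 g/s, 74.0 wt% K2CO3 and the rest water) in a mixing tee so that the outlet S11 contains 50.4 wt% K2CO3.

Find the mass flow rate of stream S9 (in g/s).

1374 g/s

Let S9 be the unknown flow. Total out = 1508 + S9.
K2CO3 balance: 1115.9 + 0.245·S9 = 0.504·(1508 + S9)
(0.245 − 0.504)·S9 = 0.504×1508 − 1115.9 = -355.89
S9 = -355.89 / -0.259 = 1374.1 g/s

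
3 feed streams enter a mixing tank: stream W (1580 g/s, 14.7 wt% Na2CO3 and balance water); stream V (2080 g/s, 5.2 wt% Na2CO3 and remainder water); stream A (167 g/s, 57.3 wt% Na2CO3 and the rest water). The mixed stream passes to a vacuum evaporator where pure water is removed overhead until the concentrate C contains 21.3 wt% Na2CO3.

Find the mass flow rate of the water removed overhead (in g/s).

1780 g/s

Na2CO3 entering = 1580×0.147 + 2080×0.052 + 167×0.573 = 436.11 g/s.
All Na2CO3 reports to C, so C = 436.11/0.213 = 2047.5 g/s.
Total feed = 3827 g/s; overhead = 3827 − 2047.5 = 1779.5 g/s.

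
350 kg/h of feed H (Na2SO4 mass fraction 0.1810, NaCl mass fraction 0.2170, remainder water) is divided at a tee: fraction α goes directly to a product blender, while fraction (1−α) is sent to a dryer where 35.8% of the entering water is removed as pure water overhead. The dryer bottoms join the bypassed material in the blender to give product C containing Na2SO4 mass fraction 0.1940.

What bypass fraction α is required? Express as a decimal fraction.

All 350×0.181 = 63.35 kg/h of Na2SO4 reaches C, so C = 63.35/0.194 = 326.55 kg/h and vapour = 23.454 kg/h.
The evaporator receives (1−α)·350 of feed at 0.602 water and removes 0.358 of that water:
0.358×0.602×(1−α)×350 = 23.454
(1−α) = 23.454/75.431 = 0.3109;  α = 0.6891.

0.689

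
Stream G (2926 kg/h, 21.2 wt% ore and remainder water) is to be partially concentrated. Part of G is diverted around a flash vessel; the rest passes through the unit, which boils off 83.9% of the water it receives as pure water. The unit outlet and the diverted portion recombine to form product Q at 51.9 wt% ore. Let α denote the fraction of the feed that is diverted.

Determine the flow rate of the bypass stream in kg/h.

308.1 kg/h

All 2926×0.212 = 620.31 kg/h of ore reaches Q, so Q = 620.31/0.519 = 1195.2 kg/h and vapour = 1730.8 kg/h.
The evaporator receives (1−α)·2926 of feed at 0.788 water and removes 0.839 of that water:
0.839×0.788×(1−α)×2926 = 1730.8
(1−α) = 1730.8/1934.5 = 0.8947;  α = 0.1053.
Bypass flow = 0.1053×2926 = 308.08 kg/h.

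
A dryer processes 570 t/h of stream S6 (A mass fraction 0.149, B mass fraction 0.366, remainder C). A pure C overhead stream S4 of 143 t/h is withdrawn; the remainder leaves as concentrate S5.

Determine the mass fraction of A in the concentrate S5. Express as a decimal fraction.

A is not removed: 570×0.149 = 84.93 t/h of A enters S5.
Concentrate = 570 − 143 = 427 t/h.
Mass fraction = 84.93/427 = 0.199.

0.199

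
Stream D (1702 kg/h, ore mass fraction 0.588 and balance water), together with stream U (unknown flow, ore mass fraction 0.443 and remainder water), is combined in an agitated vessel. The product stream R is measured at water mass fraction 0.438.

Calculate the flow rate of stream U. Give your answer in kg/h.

371.9 kg/h

Let U be the unknown flow. Total out = 1702 + U.
water balance: 701.22 + 0.557·U = 0.438·(1702 + U)
(0.557 − 0.438)·U = 0.438×1702 − 701.22 = 44.252
U = 44.252 / 0.119 = 371.87 kg/h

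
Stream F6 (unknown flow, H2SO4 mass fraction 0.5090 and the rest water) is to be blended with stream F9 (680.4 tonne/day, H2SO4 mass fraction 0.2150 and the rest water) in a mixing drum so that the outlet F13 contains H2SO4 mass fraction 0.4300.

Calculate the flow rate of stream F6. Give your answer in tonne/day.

Let F6 be the unknown flow. Total out = 680.4 + F6.
H2SO4 balance: 146.29 + 0.509·F6 = 0.430·(680.4 + F6)
(0.509 − 0.430)·F6 = 0.430×680.4 − 146.29 = 146.29
F6 = 146.29 / 0.079 = 1851.7 tonne/day

1852 tonne/day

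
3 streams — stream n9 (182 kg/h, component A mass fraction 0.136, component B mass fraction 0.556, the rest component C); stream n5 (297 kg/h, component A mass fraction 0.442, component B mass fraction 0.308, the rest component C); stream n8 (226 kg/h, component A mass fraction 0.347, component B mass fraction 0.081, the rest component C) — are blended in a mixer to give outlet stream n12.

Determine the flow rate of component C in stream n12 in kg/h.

259.6 kg/h

component C out = component C in = 182×0.308 + 297×0.250 + 226×0.572 = 259.58 kg/h.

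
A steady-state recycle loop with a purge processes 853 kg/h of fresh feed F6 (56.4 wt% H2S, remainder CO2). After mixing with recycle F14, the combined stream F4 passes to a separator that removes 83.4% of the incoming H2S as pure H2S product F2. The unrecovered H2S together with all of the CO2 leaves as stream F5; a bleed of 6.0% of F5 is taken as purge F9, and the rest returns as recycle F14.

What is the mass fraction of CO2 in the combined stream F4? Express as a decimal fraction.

0.916

CO2 enters only via F6 and leaves only via the purge: 853×0.436 = 0.060×(CO2 in F5), and the separator passes all CO2, so CO2 in F4 = CO2 in F5 = 6198.5 kg/h.
H2S in F4: m_A = 853×0.564 + (1−0.060)·(1−0.834)·m_A, so m_A = 481.09/0.8440 = 570.04 kg/h.
F4 = 570.04 + 6198.5 = 6768.5 kg/h.
CO2 fraction in F4 = 6198.5/6768.5 = 0.916.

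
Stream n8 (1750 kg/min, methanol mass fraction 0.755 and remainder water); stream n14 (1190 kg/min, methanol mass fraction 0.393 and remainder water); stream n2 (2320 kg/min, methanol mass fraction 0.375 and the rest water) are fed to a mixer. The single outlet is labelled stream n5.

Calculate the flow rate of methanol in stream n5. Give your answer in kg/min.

methanol out = methanol in = 1750×0.755 + 1190×0.393 + 2320×0.375 = 2658.9 kg/min.

2659 kg/min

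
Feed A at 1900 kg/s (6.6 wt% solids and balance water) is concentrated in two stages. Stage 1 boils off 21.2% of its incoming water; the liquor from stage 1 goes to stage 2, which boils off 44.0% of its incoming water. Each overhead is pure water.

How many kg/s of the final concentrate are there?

908.5 kg/s

water in feed = 1900×0.934 = 1774.6 kg/s.
After stage 1: water left = (1−0.212)×1774.6 = 1398.4; stream total = 1523.8 kg/s.
After stage 2: water left = (1−0.440)×1398.4 = 783.1; final concentrate = 908.5 kg/s.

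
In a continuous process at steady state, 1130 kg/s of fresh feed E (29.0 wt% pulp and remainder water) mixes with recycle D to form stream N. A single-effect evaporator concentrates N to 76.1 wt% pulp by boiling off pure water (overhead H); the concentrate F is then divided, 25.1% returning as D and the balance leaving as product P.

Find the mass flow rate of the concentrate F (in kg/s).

Overall pulp balance (none leaves overhead): pulp in fresh feed = pulp in product, i.e. 1130×0.290 = (1−0.251)·F·0.761.
F = 327.7/(0.761×0.749) = 574.92 kg/s.

574.9 kg/s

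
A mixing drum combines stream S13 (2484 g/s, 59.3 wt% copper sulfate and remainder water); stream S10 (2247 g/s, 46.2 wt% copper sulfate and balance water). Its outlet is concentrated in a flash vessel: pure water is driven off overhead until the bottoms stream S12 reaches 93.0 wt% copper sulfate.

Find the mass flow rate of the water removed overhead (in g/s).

copper sulfate entering = 2484×0.593 + 2247×0.462 = 2511.1 g/s.
All copper sulfate reports to S12, so S12 = 2511.1/0.930 = 2700.1 g/s.
Total feed = 4731 g/s; overhead = 4731 − 2700.1 = 2030.9 g/s.

2031 g/s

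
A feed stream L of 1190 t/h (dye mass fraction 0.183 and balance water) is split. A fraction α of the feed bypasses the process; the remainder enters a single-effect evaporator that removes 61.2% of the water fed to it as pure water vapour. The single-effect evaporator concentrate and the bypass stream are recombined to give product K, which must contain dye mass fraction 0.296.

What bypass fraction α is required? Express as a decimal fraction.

All 1190×0.183 = 217.77 t/h of dye reaches K, so K = 217.77/0.296 = 735.71 t/h and vapour = 454.29 t/h.
The evaporator receives (1−α)·1190 of feed at 0.817 water and removes 0.612 of that water:
0.612×0.817×(1−α)×1190 = 454.29
(1−α) = 454.29/595 = 0.7635;  α = 0.2365.

0.236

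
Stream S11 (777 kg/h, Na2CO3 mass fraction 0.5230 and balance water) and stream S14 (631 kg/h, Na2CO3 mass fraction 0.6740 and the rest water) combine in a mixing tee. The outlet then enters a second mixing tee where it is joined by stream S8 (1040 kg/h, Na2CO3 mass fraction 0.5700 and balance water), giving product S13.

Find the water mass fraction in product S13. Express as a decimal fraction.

0.4181

Overall, product flow = 2448 kg/h.
water in = 777×0.477 + 631×0.326 + 1040×0.430 = 1023.5 kg/h.
water fraction in S13 = 0.4181.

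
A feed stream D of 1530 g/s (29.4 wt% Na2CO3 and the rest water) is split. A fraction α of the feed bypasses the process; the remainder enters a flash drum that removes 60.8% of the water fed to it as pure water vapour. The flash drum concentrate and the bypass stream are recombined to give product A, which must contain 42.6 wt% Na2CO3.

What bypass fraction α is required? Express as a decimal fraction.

All 1530×0.294 = 449.82 g/s of Na2CO3 reaches A, so A = 449.82/0.426 = 1055.9 g/s and vapour = 474.08 g/s.
The evaporator receives (1−α)·1530 of feed at 0.706 water and removes 0.608 of that water:
0.608×0.706×(1−α)×1530 = 474.08
(1−α) = 474.08/656.75 = 0.7219;  α = 0.2781.

0.278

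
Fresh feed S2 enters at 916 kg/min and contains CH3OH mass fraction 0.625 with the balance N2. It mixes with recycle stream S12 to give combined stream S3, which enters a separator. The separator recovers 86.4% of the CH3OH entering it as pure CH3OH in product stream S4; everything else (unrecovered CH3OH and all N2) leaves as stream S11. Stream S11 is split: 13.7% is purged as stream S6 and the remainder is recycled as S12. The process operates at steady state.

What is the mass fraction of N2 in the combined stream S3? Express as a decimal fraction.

0.794

N2 enters only via S2 and leaves only via the purge: 916×0.375 = 0.137×(N2 in S11), and the separator passes all N2, so N2 in S3 = N2 in S11 = 2507.3 kg/min.
CH3OH in S3: m_A = 916×0.625 + (1−0.137)·(1−0.864)·m_A, so m_A = 572.5/0.8826 = 648.63 kg/min.
S3 = 648.63 + 2507.3 = 3155.9 kg/min.
N2 fraction in S3 = 2507.3/3155.9 = 0.794.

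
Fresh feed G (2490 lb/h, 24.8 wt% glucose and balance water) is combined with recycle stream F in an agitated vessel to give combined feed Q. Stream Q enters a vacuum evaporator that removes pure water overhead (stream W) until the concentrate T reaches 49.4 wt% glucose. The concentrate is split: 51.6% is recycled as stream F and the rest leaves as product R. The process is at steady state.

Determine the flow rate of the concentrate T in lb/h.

Overall glucose balance (none leaves overhead): glucose in fresh feed = glucose in product, i.e. 2490×0.248 = (1−0.516)·T·0.494.
T = 617.52/(0.494×0.484) = 2582.7 lb/h.

2583 lb/h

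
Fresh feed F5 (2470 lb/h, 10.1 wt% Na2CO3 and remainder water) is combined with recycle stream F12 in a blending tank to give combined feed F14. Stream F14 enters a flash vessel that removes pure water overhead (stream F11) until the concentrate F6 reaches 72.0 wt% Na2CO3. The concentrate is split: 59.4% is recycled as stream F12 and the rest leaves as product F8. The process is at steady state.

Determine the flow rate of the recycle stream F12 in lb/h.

506.9 lb/h

Overall Na2CO3 balance (none leaves overhead): Na2CO3 in fresh feed = Na2CO3 in product, i.e. 2470×0.101 = (1−0.594)·F6·0.720.
F6 = 249.47/(0.720×0.406) = 853.41 lb/h.
Recycle F12 = 0.594×853.41 = 506.93 lb/h.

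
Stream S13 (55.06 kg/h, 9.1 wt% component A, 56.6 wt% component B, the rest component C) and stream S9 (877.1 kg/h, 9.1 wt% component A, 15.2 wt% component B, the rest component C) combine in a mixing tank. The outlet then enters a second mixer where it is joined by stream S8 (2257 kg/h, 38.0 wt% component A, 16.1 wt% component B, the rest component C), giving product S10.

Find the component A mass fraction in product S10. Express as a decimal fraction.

Overall, product flow = 3189.2 kg/h.
component A in = 55.06×0.091 + 877.1×0.091 + 2257×0.380 = 942.49 kg/h.
component A fraction in S10 = 0.2955.

0.2955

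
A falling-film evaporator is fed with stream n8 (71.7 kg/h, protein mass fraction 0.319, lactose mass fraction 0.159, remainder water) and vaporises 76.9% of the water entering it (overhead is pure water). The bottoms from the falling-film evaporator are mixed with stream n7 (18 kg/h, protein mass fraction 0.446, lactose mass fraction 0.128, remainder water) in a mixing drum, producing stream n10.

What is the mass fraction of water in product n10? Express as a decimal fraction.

Vapour removed = 0.769×0.522×71.7 = 28.782 kg/h; concentrate = 42.918 kg/h.
water reaching the mixer = 8.6457 (from concentrate) + 18×0.426 = 16.314 kg/h.
Product flow = 42.918 + 18 = 60.918 kg/h; water fraction = 0.268.

0.268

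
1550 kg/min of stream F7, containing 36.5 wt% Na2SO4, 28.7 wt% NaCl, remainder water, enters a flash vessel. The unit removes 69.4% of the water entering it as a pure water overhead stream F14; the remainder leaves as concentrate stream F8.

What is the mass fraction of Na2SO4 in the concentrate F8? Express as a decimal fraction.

Na2SO4 is not removed: 1550×0.365 = 565.75 kg/min of Na2SO4 enters F8.
water entering = 1550×0.348 = 539.4 kg/min; overhead removed = 0.694×539.4 = 374.34 kg/min.
Concentrate = 1550 − 374.34 = 1175.7 kg/min.
Mass fraction = 565.75/1175.7 = 0.481.

0.481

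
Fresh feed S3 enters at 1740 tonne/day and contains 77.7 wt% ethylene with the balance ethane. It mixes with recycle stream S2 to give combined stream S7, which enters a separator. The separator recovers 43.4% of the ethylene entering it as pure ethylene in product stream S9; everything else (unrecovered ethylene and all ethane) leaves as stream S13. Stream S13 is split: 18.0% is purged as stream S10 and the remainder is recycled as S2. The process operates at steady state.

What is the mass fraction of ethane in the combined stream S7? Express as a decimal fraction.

ethane enters only via S3 and leaves only via the purge: 1740×0.223 = 0.180×(ethane in S13), and the separator passes all ethane, so ethane in S7 = ethane in S13 = 2155.7 tonne/day.
ethylene in S7: m_A = 1740×0.777 + (1−0.180)·(1−0.434)·m_A, so m_A = 1352/0.5359 = 2522.9 tonne/day.
S7 = 2522.9 + 2155.7 = 4678.6 tonne/day.
ethane fraction in S7 = 2155.7/4678.6 = 0.461.

0.461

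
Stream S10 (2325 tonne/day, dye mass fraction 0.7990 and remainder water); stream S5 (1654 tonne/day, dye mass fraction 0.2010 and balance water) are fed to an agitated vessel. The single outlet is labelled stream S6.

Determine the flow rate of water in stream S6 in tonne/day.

water out = water in = 2325×0.201 + 1654×0.799 = 1788.9 tonne/day.

1789 tonne/day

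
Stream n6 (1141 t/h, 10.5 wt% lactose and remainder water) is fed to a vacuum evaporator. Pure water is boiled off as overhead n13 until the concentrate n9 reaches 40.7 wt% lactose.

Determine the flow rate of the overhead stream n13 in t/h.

lactose is conserved: 1141×0.105 = 119.8 t/h all reports to the concentrate.
Concentrate = 119.8/(target fraction) = 294.36 t/h.
Overhead = 1141 − 294.36 = 846.64 t/h.

846.6 t/h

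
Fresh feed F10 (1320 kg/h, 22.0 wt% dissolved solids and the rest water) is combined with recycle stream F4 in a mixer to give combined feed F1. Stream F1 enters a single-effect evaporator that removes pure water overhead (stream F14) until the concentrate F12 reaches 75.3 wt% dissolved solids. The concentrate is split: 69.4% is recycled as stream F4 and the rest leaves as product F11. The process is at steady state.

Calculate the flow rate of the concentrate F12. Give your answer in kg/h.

Overall dissolved solids balance (none leaves overhead): dissolved solids in fresh feed = dissolved solids in product, i.e. 1320×0.220 = (1−0.694)·F12·0.753.
F12 = 290.4/(0.753×0.306) = 1260.3 kg/h.

1260 kg/h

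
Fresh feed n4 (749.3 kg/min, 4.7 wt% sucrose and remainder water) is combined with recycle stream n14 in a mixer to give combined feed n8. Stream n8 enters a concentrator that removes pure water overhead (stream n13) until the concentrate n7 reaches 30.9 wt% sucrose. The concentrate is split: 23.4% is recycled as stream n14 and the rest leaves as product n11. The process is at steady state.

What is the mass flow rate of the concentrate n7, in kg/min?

148.8 kg/min

Overall sucrose balance (none leaves overhead): sucrose in fresh feed = sucrose in product, i.e. 749.3×0.047 = (1−0.234)·n7·0.309.
n7 = 35.217/(0.309×0.766) = 148.79 kg/min.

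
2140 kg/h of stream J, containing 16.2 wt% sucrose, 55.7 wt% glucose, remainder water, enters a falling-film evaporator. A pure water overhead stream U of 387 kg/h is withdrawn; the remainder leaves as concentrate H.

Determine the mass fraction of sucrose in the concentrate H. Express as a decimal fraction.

sucrose is not removed: 2140×0.162 = 346.68 kg/h of sucrose enters H.
Concentrate = 2140 − 387 = 1753 kg/h.
Mass fraction = 346.68/1753 = 0.198.

0.198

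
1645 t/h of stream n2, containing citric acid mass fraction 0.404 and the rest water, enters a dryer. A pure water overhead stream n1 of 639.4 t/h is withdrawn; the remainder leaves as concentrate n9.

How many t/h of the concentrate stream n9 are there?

Concentrate = 1645 − 639.4 = 1005.6 t/h.

1006 t/h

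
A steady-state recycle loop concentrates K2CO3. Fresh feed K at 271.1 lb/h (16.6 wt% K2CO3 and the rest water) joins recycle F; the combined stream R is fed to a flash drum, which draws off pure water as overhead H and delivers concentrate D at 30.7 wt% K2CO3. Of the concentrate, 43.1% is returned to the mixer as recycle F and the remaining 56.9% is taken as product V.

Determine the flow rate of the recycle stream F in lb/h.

111 lb/h

Overall K2CO3 balance (none leaves overhead): K2CO3 in fresh feed = K2CO3 in product, i.e. 271.1×0.166 = (1−0.431)·D·0.307.
D = 45.003/(0.307×0.569) = 257.62 lb/h.
Recycle F = 0.431×257.62 = 111.04 lb/h.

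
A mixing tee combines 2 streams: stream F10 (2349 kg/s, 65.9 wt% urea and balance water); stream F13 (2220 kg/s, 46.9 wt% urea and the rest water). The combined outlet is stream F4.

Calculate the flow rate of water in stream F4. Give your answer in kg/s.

water out = water in = 2349×0.341 + 2220×0.531 = 1979.8 kg/s.

1980 kg/s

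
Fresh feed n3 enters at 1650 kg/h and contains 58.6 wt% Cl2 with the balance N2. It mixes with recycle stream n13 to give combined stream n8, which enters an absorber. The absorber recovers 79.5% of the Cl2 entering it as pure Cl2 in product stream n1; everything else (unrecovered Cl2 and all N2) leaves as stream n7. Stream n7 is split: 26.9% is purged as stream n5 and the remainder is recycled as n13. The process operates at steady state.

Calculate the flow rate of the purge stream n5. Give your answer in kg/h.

N2 enters only via n3 and leaves only via the purge: 1650×0.414 = 0.269×(N2 in n7), and the absorber passes all N2, so N2 in n8 = N2 in n7 = 2539.4 kg/h.
Cl2 in n8: m_A = 1650×0.586 + (1−0.269)·(1−0.795)·m_A, so m_A = 966.9/0.8501 = 1137.3 kg/h.
n7 = (1−0.795)×1137.3 + 2539.4 = 2772.6 kg/h.
Purge n5 = 0.269×2772.6 = 745.82 kg/h.

745.8 kg/h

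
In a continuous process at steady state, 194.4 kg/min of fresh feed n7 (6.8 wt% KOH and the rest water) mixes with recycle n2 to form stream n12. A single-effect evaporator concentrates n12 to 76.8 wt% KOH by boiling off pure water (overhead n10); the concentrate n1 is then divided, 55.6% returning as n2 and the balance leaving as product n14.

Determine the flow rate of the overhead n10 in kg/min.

177.2 kg/min

Overall KOH balance (none leaves overhead): KOH in fresh feed = KOH in product, i.e. 194.4×0.068 = (1−0.556)·n1·0.768.
n1 = 13.219/(0.768×0.444) = 38.767 kg/min.
Recycle n2 = 0.556×38.767 = 21.554 kg/min.
Combined feed n12 = 194.4 + 21.554 = 215.95 kg/min.
Overhead n10 = n12 − n1 = 215.95 − 38.767 = 177.19 kg/min.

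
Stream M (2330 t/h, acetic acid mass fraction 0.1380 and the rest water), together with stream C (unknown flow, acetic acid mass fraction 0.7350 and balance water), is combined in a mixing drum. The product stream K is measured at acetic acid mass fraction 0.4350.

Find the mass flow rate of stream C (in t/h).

2307 t/h

Let C be the unknown flow. Total out = 2330 + C.
acetic acid balance: 321.54 + 0.735·C = 0.435·(2330 + C)
(0.735 − 0.435)·C = 0.435×2330 − 321.54 = 692.01
C = 692.01 / 0.300 = 2306.7 t/h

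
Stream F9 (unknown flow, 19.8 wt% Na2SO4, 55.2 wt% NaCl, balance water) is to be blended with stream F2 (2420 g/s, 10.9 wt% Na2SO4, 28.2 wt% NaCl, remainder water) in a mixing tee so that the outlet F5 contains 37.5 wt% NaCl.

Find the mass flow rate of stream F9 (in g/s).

Let F9 be the unknown flow. Total out = 2420 + F9.
NaCl balance: 682.44 + 0.552·F9 = 0.375·(2420 + F9)
(0.552 − 0.375)·F9 = 0.375×2420 − 682.44 = 225.06
F9 = 225.06 / 0.177 = 1271.5 g/s

1272 g/s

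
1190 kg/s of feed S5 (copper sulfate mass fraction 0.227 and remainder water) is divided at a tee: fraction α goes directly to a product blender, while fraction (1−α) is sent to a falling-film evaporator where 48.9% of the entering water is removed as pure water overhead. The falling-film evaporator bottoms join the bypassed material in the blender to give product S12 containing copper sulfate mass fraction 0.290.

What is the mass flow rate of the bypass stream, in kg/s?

506.1 kg/s

All 1190×0.227 = 270.13 kg/s of copper sulfate reaches S12, so S12 = 270.13/0.290 = 931.48 kg/s and vapour = 258.52 kg/s.
The evaporator receives (1−α)·1190 of feed at 0.773 water and removes 0.489 of that water:
0.489×0.773×(1−α)×1190 = 258.52
(1−α) = 258.52/449.82 = 0.5747;  α = 0.4253.
Bypass flow = 0.4253×1190 = 506.09 kg/s.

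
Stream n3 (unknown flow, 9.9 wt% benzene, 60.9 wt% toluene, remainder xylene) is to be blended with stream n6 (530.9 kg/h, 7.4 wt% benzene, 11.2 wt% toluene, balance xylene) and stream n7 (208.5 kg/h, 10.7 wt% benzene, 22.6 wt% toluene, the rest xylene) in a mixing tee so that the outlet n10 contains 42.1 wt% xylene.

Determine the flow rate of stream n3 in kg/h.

2015 kg/h

Let n3 be the unknown flow. Total out = 739.4 + n3.
xylene balance: 571.22 + 0.292·n3 = 0.421·(739.4 + n3)
(0.292 − 0.421)·n3 = 0.421×739.4 − 571.22 = -259.93
n3 = -259.93 / -0.129 = 2015 kg/h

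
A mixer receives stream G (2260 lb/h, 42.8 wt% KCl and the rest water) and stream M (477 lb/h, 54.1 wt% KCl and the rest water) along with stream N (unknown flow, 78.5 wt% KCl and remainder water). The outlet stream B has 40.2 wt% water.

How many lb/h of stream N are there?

Let N be the unknown flow. Total out = 2737 + N.
water balance: 1511.7 + 0.215·N = 0.402·(2737 + N)
(0.215 − 0.402)·N = 0.402×2737 − 1511.7 = -411.39
N = -411.39 / -0.187 = 2199.9 lb/h

2200 lb/h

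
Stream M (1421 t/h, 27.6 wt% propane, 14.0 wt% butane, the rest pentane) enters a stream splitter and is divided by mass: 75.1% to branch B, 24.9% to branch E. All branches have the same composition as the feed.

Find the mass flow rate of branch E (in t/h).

353.8 t/h

Branch E flow = 0.249×1421 = 353.83 t/h.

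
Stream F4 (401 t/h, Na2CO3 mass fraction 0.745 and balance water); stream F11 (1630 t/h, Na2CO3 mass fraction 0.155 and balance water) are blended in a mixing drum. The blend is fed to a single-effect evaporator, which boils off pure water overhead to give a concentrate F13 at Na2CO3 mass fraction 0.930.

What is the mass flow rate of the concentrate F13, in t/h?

Na2CO3 entering = 401×0.745 + 1630×0.155 = 551.39 t/h.
All Na2CO3 reports to F13, so F13 = 551.39/0.930 = 592.9 t/h.

592.9 t/h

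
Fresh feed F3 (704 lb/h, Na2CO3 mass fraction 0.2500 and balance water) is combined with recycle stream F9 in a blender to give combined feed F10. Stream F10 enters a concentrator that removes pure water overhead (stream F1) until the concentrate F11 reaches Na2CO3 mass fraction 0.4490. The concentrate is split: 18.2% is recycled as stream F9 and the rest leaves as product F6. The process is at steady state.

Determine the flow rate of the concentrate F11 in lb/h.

479.2 lb/h

Overall Na2CO3 balance (none leaves overhead): Na2CO3 in fresh feed = Na2CO3 in product, i.e. 704×0.250 = (1−0.182)·F11·0.449.
F11 = 176/(0.449×0.818) = 479.2 lb/h.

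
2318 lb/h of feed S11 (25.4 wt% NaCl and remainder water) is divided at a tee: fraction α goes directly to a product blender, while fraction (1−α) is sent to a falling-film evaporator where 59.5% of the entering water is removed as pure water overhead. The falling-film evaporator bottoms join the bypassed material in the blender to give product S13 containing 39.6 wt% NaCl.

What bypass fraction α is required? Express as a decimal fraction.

0.192

All 2318×0.254 = 588.77 lb/h of NaCl reaches S13, so S13 = 588.77/0.396 = 1486.8 lb/h and vapour = 831.2 lb/h.
The evaporator receives (1−α)·2318 of feed at 0.746 water and removes 0.595 of that water:
0.595×0.746×(1−α)×2318 = 831.2
(1−α) = 831.2/1028.9 = 0.8079;  α = 0.1921.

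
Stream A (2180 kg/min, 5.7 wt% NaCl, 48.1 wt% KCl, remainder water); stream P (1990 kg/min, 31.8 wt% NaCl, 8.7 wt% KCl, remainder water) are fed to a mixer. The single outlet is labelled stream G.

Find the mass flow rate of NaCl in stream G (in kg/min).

NaCl out = NaCl in = 2180×0.057 + 1990×0.318 = 757.08 kg/min.

757.1 kg/min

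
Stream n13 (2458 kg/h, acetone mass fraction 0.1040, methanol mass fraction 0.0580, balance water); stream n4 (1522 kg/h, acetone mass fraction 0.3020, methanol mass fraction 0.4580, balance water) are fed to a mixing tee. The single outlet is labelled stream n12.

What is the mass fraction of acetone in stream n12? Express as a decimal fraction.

Total flow out = 2458 + 1522 = 3980 kg/h.
acetone in = 2458×0.104 + 1522×0.302 = 715.28 kg/h.
acetone mass fraction in n12 = 715.28/3980 = 0.1797.

0.1797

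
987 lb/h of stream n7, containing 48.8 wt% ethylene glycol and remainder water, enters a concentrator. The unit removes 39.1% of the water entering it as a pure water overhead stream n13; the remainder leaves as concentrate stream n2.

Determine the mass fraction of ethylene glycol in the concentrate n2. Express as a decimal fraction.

ethylene glycol is not removed: 987×0.488 = 481.66 lb/h of ethylene glycol enters n2.
water entering = 987×0.512 = 505.34 lb/h; overhead removed = 0.391×505.34 = 197.59 lb/h.
Concentrate = 987 − 197.59 = 789.41 lb/h.
Mass fraction = 481.66/789.41 = 0.610.

0.610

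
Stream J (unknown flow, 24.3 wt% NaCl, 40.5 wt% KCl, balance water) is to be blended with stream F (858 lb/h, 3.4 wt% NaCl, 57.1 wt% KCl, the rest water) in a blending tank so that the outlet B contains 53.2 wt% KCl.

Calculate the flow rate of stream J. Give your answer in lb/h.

263.5 lb/h

Let J be the unknown flow. Total out = 858 + J.
KCl balance: 489.92 + 0.405·J = 0.532·(858 + J)
(0.405 − 0.532)·J = 0.532×858 − 489.92 = -33.462
J = -33.462 / -0.127 = 263.48 lb/h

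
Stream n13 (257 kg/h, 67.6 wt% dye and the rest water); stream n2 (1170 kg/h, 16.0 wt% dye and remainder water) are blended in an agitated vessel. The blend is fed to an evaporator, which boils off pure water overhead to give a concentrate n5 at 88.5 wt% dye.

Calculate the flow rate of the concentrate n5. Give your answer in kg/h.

407.8 kg/h

dye entering = 257×0.676 + 1170×0.160 = 360.93 kg/h.
All dye reports to n5, so n5 = 360.93/0.885 = 407.83 kg/h.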